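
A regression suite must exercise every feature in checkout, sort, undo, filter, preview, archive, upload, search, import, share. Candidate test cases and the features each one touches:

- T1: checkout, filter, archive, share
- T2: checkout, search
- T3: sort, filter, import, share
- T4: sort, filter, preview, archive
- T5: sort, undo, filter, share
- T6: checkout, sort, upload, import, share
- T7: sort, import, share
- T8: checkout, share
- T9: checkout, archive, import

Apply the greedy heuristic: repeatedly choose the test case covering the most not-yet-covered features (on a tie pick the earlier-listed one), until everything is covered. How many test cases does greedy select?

4

Pick 1: T6 covers 5 new features (checkout, sort, upload, import, share).
Pick 2: T4 covers 3 new features (filter, preview, archive).
Pick 3: T2 covers 1 new features (search).
Pick 4: T5 covers 1 new features (undo).
Greedy uses 4 test cases.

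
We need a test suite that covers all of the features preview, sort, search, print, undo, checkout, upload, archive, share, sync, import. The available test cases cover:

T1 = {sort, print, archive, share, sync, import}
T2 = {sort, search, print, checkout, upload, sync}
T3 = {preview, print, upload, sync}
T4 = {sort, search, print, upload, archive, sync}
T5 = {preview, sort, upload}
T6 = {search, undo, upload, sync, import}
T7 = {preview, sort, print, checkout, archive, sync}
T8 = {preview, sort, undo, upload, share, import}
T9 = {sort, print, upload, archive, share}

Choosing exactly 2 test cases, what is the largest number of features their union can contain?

10

Choosing T2, T8 covers {preview, sort, search, print, undo, checkout, upload, share, sync, import} — 10 features.
No choice of 2 test cases does better; here archive is left uncovered.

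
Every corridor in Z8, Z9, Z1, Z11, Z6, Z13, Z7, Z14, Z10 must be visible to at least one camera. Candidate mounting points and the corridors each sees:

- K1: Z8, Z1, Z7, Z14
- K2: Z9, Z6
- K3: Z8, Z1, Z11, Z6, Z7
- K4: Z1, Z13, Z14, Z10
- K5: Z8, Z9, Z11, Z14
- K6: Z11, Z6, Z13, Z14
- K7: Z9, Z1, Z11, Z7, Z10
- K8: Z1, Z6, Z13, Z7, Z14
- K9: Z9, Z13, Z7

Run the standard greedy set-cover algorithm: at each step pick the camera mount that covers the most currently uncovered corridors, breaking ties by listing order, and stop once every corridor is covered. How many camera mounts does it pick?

3

Pick 1: K3 covers 5 new corridors (Z8, Z1, Z11, Z6, Z7).
Pick 2: K4 covers 3 new corridors (Z13, Z14, Z10).
Pick 3: K2 covers 1 new corridors (Z9).
Greedy uses 3 camera mounts.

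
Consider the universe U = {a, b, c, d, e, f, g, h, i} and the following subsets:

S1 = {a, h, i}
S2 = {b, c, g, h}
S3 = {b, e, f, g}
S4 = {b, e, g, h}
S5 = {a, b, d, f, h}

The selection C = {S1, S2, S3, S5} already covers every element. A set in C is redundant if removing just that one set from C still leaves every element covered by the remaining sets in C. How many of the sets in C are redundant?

Drop S1: i uncovered — not redundant.
Drop S2: c uncovered — not redundant.
Drop S3: e uncovered — not redundant.
Drop S5: d uncovered — not redundant.
None of the sets in C is redundant.

0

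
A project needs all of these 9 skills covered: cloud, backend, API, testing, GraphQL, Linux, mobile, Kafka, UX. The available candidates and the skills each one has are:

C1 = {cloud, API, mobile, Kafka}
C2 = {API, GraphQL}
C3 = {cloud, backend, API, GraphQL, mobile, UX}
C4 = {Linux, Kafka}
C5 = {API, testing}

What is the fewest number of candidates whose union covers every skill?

3

C3, C4, C5 together cover {cloud, backend, API, testing, GraphQL, Linux, mobile, Kafka, UX} — every skill.
No 2 of the 5 candidates cover everything (all 10 pairs fall short), so 3 is minimum.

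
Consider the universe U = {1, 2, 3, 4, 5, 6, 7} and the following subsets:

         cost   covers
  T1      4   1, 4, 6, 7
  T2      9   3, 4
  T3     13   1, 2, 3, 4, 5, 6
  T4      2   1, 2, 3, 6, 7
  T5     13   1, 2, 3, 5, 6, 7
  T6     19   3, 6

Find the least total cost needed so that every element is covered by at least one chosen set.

15

T3, T4 cover every element at cost 13 + 2 = 15.
Any cover uses at least 2 sets; among all covering selections none totals below 15.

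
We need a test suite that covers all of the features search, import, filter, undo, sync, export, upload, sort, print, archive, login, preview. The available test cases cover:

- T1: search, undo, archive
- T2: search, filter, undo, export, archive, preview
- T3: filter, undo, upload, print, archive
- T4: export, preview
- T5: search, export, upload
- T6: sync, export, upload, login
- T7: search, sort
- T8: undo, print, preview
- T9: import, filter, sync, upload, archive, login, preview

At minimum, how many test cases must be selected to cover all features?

T2, T3, T7, T9 together cover {search, import, filter, undo, sync, export, upload, sort, print, archive, login, preview} — every feature.
No 3 of the 9 test cases cover everything (all 84 triples fall short), so 4 is minimum.

4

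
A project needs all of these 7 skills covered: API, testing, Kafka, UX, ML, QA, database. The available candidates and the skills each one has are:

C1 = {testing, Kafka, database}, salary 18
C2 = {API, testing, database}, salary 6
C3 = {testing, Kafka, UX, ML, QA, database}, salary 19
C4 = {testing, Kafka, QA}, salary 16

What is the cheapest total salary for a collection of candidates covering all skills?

25

C2, C3 cover every skill at salary 6 + 19 = 25.
Any cover uses at least 2 candidates; among all covering selections none totals below 25.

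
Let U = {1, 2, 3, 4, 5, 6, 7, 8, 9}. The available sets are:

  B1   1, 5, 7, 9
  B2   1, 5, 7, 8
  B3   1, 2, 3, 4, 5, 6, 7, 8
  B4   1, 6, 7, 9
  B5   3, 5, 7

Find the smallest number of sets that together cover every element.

2

B1, B3 together cover {1, 2, 3, 4, 5, 6, 7, 8, 9} — every element.
No single set contains all 9 elements, so 2 is optimal.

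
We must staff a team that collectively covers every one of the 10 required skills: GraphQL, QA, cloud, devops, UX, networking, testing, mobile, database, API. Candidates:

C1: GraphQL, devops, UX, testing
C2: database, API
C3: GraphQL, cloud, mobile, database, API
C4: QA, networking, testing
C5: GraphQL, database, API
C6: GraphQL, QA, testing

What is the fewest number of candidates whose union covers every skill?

3

C1, C3, C4 together cover {GraphQL, QA, cloud, devops, UX, networking, testing, mobile, database, API} — every skill.
No 2 of the 6 candidates cover everything (all 15 pairs fall short), so 3 is minimum.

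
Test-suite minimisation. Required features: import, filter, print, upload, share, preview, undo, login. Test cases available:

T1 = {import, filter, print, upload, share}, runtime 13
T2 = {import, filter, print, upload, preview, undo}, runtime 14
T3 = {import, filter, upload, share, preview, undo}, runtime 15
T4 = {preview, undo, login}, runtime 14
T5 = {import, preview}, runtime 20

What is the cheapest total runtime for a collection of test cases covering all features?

T1, T4 cover every feature at runtime 13 + 14 = 27.
Any cover uses at least 2 test cases; among all covering selections none totals below 27.

27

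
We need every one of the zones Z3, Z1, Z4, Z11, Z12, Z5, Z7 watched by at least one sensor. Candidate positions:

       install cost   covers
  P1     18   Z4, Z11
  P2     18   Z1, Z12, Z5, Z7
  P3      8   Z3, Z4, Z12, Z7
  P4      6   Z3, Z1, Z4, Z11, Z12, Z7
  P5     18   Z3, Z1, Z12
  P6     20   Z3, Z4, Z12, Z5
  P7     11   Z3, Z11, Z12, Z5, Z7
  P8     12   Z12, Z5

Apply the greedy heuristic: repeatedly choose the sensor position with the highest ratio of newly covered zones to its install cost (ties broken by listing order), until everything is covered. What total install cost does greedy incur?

17

Pick 1: P4 adds 6 new (Z3, Z1, Z4, Z11, Z12, Z7) at install cost 6 (ratio 6/6).
Pick 2: P7 adds 1 new (Z5) at install cost 11 (ratio 1/11).
Greedy total install cost: 6 + 11 = 17.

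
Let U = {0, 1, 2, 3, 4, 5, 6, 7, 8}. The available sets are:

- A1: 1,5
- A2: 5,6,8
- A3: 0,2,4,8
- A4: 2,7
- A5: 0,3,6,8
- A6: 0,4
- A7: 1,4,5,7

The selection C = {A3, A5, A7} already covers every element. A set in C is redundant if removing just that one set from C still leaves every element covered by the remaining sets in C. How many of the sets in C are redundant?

0

Drop A3: 2 uncovered — not redundant.
Drop A5: 3, 6 uncovered — not redundant.
Drop A7: 1, 5, 7 uncovered — not redundant.
None of the sets in C is redundant.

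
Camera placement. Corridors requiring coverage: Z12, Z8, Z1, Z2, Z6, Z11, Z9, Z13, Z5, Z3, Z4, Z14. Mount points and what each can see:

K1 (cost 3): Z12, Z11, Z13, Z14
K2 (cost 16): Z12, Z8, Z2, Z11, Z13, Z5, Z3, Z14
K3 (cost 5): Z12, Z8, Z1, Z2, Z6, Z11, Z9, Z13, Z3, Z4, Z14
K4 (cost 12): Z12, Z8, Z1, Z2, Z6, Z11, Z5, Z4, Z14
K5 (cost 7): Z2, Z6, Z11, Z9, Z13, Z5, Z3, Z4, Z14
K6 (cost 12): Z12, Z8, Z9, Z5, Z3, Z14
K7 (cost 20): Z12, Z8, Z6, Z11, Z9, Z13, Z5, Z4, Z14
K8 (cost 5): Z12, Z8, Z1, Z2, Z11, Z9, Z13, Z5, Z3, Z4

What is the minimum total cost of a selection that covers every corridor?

10

K3, K8 cover every corridor at cost 5 + 5 = 10.
Any cover uses at least 2 camera mounts; among all covering selections none totals below 10.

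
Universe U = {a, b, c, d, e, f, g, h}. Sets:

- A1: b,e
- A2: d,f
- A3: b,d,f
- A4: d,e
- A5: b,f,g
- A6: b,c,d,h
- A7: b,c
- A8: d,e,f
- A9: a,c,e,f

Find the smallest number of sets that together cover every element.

A5, A6, A9 together cover {a, b, c, d, e, f, g, h} — every element.
No 2 of the 9 sets cover everything (all 36 pairs fall short), so 3 is minimum.

3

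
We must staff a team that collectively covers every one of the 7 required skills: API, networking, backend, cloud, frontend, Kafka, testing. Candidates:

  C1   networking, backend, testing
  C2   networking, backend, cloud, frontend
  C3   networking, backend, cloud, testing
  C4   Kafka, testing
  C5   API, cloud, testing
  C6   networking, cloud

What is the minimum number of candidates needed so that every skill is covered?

C2, C4, C5 together cover {API, networking, backend, cloud, frontend, Kafka, testing} — every skill.
No 2 of the 6 candidates cover everything (all 15 pairs fall short), so 3 is minimum.

3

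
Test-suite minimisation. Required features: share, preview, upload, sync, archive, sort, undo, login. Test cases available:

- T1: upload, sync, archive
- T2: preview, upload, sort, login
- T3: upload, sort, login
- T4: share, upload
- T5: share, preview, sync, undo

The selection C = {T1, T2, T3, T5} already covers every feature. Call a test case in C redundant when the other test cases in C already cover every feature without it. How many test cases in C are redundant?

2

Drop T1: archive uncovered — not redundant.
Drop T2: the rest still cover every feature — redundant.
Drop T3: the rest still cover every feature — redundant.
Drop T5: share, undo uncovered — not redundant.
2 redundant: T2, T3.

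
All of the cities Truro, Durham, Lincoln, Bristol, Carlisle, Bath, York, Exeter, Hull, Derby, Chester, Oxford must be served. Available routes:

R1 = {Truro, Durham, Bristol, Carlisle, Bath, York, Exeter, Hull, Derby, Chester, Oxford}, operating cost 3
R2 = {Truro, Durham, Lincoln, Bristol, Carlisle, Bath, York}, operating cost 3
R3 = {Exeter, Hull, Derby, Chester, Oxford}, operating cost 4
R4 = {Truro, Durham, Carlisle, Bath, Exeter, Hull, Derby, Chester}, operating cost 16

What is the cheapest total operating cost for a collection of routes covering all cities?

R1, R2 cover every city at operating cost 3 + 3 = 6.
Any cover uses at least 2 routes; among all covering selections none totals below 6.

6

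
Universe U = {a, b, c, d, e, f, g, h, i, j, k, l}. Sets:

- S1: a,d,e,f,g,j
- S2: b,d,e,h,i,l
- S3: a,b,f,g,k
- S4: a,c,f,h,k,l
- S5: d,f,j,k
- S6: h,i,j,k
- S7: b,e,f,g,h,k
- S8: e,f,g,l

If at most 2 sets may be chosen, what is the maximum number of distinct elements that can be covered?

10

Choosing S1, S2 covers {a, b, d, e, f, g, h, i, j, l} — 10 elements.
No choice of 2 sets does better; here c, k are left uncovered.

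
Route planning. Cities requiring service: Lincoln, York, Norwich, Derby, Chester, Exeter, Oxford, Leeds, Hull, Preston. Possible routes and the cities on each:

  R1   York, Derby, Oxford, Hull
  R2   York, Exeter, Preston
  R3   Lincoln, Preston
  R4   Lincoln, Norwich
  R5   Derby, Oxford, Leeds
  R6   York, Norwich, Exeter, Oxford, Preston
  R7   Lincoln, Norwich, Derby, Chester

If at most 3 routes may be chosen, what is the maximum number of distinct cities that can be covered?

Choosing R1, R2, R7 covers {Lincoln, York, Norwich, Derby, Chester, Exeter, Oxford, Hull, Preston} — 9 cities.
No choice of 3 routes does better; here Leeds is left uncovered.

9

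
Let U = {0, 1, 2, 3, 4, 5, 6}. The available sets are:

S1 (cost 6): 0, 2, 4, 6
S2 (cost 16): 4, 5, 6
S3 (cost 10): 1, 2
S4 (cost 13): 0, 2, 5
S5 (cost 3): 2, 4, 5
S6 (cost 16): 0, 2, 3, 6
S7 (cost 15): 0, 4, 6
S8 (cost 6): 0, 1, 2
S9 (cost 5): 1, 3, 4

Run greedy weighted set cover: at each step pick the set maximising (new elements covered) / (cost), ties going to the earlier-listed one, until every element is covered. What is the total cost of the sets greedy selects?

Pick 1: S5 adds 3 new (2, 4, 5) at cost 3 (ratio 3/3).
Pick 2: S9 adds 2 new (1, 3) at cost 5 (ratio 2/5).
Pick 3: S1 adds 2 new (0, 6) at cost 6 (ratio 2/6).
Greedy total cost: 3 + 5 + 6 = 14.

14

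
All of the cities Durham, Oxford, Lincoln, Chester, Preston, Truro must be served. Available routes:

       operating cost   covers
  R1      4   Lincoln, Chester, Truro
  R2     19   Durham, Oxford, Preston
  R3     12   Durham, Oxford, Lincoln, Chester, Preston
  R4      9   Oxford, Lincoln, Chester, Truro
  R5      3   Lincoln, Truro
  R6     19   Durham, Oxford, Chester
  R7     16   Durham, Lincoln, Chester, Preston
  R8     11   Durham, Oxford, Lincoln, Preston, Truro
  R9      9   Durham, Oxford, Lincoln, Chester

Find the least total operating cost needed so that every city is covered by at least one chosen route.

15

R1, R8 cover every city at operating cost 4 + 11 = 15.
Any cover uses at least 2 routes; among all covering selections none totals below 15.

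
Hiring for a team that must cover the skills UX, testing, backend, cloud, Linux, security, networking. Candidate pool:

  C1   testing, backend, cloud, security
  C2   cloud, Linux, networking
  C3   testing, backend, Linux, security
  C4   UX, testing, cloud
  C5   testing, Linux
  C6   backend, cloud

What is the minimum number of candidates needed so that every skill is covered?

3

C1, C2, C4 together cover {UX, testing, backend, cloud, Linux, security, networking} — every skill.
No 2 of the 6 candidates cover everything (all 15 pairs fall short), so 3 is minimum.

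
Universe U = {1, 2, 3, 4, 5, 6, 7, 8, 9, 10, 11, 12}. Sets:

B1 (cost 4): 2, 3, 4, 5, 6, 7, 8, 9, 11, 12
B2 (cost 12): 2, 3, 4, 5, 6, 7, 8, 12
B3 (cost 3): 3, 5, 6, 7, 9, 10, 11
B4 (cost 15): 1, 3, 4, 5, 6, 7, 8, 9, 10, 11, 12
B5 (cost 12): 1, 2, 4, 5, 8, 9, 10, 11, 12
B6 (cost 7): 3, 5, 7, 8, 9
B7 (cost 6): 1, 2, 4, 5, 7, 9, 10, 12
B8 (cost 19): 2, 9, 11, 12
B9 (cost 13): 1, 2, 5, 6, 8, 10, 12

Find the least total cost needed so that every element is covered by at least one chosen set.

10

B1, B7 cover every element at cost 4 + 6 = 10.
Any cover uses at least 2 sets; among all covering selections none totals below 10.
Greedy by coverage-per-cost would pick B1, B3, B7 for 13 — worse than the optimum 10.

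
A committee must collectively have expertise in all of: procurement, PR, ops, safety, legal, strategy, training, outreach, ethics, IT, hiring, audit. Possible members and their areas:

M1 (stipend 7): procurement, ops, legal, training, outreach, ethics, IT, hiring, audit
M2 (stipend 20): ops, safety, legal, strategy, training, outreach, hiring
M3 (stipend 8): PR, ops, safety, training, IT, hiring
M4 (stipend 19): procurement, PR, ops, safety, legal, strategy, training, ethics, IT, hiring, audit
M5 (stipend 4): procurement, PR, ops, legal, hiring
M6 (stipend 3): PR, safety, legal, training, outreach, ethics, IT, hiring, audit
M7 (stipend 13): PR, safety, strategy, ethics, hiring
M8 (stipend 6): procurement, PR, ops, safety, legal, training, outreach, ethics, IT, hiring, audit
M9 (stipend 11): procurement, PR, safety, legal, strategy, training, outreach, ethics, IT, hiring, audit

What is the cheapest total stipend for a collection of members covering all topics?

15

M5, M9 cover every topic at stipend 4 + 11 = 15.
Any cover uses at least 2 members; among all covering selections none totals below 15.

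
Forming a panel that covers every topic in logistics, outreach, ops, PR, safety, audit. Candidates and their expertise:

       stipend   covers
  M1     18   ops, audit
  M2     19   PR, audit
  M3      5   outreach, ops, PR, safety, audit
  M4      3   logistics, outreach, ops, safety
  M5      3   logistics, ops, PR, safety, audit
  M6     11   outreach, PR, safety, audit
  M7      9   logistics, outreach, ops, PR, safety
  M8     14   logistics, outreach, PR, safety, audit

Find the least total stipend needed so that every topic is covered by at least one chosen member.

M4, M5 cover every topic at stipend 3 + 3 = 6.
Any cover uses at least 2 members; among all covering selections none totals below 6.

6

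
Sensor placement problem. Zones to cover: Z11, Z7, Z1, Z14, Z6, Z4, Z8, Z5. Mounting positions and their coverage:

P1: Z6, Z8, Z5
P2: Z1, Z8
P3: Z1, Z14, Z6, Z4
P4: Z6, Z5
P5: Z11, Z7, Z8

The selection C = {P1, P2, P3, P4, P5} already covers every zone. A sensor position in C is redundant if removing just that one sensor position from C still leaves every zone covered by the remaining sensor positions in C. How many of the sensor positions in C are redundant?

3

Drop P1: the rest still cover every zone — redundant.
Drop P2: the rest still cover every zone — redundant.
Drop P3: Z14, Z4 uncovered — not redundant.
Drop P4: the rest still cover every zone — redundant.
Drop P5: Z11, Z7 uncovered — not redundant.
3 redundant: P1, P2, P4.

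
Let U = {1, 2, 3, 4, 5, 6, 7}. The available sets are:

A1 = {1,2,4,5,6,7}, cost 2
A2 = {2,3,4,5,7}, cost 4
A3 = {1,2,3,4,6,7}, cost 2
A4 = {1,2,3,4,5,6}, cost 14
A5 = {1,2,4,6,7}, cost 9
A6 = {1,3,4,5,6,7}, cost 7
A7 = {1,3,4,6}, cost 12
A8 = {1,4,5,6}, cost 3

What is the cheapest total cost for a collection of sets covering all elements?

A1, A3 cover every element at cost 2 + 2 = 4.
Any cover uses at least 2 sets; among all covering selections none totals below 4.

4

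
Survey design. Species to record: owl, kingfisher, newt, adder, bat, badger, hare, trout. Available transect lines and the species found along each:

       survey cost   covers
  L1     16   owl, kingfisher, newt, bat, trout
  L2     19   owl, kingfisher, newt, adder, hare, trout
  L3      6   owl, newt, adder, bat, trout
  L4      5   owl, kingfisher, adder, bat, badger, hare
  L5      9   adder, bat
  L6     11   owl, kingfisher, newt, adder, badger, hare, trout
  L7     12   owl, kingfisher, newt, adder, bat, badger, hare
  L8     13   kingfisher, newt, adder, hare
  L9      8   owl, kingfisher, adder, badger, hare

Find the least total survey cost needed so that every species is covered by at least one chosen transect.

L3, L4 cover every species at survey cost 6 + 5 = 11.
Any cover uses at least 2 transects; among all covering selections none totals below 11.

11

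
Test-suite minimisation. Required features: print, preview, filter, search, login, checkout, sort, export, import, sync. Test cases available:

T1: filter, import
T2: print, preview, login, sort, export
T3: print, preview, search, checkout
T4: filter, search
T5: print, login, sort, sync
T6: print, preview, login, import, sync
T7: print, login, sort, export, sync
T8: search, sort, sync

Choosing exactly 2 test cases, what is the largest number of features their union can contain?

Choosing T3, T7 covers {print, preview, search, login, checkout, sort, export, sync} — 8 features.
No choice of 2 test cases does better; here filter, import are left uncovered.

8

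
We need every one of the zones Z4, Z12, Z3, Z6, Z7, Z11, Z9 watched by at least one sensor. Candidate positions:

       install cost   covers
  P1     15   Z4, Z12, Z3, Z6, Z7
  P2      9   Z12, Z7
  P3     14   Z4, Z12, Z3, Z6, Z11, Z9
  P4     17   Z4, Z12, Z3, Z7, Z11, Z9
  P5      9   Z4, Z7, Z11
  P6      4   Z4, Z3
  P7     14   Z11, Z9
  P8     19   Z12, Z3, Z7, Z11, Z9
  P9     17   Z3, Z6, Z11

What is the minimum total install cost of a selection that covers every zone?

P2, P3 cover every zone at install cost 9 + 14 = 23.
Any cover uses at least 2 sensor positions; among all covering selections none totals below 23.

23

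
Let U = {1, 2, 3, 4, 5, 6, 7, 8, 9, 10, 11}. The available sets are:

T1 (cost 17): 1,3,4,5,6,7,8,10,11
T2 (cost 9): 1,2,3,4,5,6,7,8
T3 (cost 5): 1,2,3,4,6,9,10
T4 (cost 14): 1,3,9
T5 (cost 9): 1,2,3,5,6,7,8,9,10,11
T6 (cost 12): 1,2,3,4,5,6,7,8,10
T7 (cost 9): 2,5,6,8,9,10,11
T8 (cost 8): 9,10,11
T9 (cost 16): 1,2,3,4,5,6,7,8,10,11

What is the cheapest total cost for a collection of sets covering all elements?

T3, T5 cover every element at cost 5 + 9 = 14.
Any cover uses at least 2 sets; among all covering selections none totals below 14.

14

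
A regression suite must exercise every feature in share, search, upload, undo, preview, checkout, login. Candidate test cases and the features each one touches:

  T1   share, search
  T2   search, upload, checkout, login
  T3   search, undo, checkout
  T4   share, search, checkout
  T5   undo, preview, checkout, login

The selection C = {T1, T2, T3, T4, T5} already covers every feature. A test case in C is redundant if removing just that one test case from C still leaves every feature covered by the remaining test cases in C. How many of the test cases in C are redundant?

Drop T1: the rest still cover every feature — redundant.
Drop T2: upload uncovered — not redundant.
Drop T3: the rest still cover every feature — redundant.
Drop T4: the rest still cover every feature — redundant.
Drop T5: preview uncovered — not redundant.
3 redundant: T1, T3, T4.

3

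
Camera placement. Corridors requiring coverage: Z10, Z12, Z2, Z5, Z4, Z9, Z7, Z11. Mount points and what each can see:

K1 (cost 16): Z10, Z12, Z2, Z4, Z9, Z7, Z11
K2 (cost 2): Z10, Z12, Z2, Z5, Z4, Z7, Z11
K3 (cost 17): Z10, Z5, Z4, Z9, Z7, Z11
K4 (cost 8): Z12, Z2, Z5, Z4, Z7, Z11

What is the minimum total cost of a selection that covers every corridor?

K1, K2 cover every corridor at cost 16 + 2 = 18.
Any cover uses at least 2 camera mounts; among all covering selections none totals below 18.

18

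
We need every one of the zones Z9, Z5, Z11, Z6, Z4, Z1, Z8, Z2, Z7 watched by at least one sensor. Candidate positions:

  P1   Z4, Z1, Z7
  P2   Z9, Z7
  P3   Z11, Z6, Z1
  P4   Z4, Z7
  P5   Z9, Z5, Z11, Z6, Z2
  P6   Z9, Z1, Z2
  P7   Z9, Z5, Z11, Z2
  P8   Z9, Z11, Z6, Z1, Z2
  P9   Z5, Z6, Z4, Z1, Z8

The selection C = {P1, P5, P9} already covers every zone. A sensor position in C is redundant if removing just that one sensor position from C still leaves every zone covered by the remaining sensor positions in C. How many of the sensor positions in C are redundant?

0

Drop P1: Z7 uncovered — not redundant.
Drop P5: Z9, Z11, Z2 uncovered — not redundant.
Drop P9: Z8 uncovered — not redundant.
None of the sensor positions in C is redundant.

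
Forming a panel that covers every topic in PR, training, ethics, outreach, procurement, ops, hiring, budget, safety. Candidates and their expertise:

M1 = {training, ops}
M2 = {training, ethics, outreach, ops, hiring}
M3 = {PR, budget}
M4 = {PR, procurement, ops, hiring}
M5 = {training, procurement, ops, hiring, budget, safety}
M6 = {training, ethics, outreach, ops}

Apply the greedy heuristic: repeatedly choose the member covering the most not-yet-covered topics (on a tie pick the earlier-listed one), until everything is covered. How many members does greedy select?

3

Pick 1: M5 covers 6 new topics (training, procurement, ops, hiring, budget, safety).
Pick 2: M2 covers 2 new topics (ethics, outreach).
Pick 3: M3 covers 1 new topics (PR).
Greedy uses 3 members.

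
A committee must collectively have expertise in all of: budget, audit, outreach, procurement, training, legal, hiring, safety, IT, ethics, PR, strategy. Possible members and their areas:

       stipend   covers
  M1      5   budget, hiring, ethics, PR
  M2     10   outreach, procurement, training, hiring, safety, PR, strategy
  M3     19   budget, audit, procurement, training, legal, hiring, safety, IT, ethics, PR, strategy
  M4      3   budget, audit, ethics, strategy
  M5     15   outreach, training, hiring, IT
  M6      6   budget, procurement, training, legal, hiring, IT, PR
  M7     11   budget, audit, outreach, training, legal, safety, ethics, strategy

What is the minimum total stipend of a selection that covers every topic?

M6, M7 cover every topic at stipend 6 + 11 = 17.
Any cover uses at least 2 members; among all covering selections none totals below 17.
Greedy by coverage-per-stipend would pick M4, M6, M2 for 19 — worse than the optimum 17.

17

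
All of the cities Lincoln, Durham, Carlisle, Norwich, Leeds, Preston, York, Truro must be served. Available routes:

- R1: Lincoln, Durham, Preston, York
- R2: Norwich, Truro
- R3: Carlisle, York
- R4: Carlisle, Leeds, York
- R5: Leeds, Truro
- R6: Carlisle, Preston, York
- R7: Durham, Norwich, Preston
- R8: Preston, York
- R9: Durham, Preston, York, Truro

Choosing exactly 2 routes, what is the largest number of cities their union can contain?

6

Choosing R1, R2 covers {Lincoln, Durham, Norwich, Preston, York, Truro} — 6 cities.
No choice of 2 routes does better; here Carlisle, Leeds are left uncovered.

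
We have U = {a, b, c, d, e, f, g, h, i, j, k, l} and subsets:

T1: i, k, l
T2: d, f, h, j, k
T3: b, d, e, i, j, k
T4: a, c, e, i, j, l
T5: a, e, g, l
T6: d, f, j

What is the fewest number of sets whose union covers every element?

T2, T3, T4, T5 together cover {a, b, c, d, e, f, g, h, i, j, k, l} — every element.
No 3 of the 6 sets cover everything (all 20 triples fall short), so 4 is minimum.

4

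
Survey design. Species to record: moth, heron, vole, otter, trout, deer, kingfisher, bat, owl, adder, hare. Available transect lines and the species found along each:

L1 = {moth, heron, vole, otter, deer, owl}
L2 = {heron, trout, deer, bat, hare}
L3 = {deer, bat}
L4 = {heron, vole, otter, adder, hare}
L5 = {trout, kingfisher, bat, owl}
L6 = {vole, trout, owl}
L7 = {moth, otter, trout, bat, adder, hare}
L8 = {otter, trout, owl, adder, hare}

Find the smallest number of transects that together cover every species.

L1, L4, L5 together cover {moth, heron, vole, otter, trout, deer, kingfisher, bat, owl, adder, hare} — every species.
No 2 of the 8 transects cover everything (all 28 pairs fall short), so 3 is minimum.

3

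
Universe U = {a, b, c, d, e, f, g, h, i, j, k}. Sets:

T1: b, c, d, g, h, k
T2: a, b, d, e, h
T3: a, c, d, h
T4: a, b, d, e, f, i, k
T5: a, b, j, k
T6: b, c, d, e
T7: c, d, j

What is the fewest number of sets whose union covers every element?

T1, T4, T5 together cover {a, b, c, d, e, f, g, h, i, j, k} — every element.
No 2 of the 7 sets cover everything (all 21 pairs fall short), so 3 is minimum.

3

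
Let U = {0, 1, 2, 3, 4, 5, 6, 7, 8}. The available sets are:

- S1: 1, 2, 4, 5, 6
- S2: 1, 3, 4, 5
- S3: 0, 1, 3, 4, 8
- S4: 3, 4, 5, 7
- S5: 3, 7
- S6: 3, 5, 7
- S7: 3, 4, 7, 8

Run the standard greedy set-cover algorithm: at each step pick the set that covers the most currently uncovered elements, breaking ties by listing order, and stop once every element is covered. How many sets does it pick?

3

Pick 1: S1 covers 5 new elements (1, 2, 4, 5, 6).
Pick 2: S3 covers 3 new elements (0, 3, 8).
Pick 3: S4 covers 1 new elements (7).
Greedy uses 3 sets.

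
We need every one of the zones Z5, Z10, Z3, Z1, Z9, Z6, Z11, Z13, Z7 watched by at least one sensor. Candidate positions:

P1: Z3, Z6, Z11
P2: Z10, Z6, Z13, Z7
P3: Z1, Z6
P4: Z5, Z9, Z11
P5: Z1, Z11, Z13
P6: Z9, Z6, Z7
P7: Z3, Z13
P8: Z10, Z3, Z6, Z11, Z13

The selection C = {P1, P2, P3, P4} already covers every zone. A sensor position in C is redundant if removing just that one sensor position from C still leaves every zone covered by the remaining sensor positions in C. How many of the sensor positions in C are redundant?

Drop P1: Z3 uncovered — not redundant.
Drop P2: Z10, Z13, Z7 uncovered — not redundant.
Drop P3: Z1 uncovered — not redundant.
Drop P4: Z5, Z9 uncovered — not redundant.
None of the sensor positions in C is redundant.

0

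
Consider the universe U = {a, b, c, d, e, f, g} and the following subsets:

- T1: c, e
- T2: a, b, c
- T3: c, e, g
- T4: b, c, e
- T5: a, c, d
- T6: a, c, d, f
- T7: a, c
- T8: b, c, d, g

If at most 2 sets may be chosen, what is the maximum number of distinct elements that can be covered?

Choosing T3, T6 covers {a, c, d, e, f, g} — 6 elements.
No choice of 2 sets does better; here b is left uncovered.

6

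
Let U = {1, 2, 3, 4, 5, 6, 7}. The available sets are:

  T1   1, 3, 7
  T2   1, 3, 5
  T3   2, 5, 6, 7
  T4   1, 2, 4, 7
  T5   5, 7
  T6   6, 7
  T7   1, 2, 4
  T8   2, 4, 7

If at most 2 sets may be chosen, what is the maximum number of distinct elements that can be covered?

Choosing T1, T3 covers {1, 2, 3, 5, 6, 7} — 6 elements.
No choice of 2 sets does better; here 4 is left uncovered.

6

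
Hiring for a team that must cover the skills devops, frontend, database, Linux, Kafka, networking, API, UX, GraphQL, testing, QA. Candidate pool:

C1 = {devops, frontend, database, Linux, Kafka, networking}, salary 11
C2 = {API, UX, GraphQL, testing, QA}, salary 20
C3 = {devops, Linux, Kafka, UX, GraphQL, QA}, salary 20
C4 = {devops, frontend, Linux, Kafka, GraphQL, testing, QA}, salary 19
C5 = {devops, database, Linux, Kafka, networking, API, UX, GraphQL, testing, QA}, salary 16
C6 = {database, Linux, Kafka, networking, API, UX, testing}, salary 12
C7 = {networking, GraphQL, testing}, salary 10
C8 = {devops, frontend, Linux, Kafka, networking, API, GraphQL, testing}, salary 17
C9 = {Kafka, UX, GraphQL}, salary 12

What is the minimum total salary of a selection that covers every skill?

C1, C5 cover every skill at salary 11 + 16 = 27.
Any cover uses at least 2 candidates; among all covering selections none totals below 27.

27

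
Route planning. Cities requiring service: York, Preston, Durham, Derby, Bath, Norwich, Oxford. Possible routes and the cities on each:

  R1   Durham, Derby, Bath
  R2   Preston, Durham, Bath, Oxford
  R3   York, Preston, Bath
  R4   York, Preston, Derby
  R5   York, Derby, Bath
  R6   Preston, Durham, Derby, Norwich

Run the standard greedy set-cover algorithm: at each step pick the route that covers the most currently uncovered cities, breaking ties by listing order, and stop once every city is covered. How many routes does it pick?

3

Pick 1: R2 covers 4 new cities (Preston, Durham, Bath, Oxford).
Pick 2: R4 covers 2 new cities (York, Derby).
Pick 3: R6 covers 1 new cities (Norwich).
Greedy uses 3 routes.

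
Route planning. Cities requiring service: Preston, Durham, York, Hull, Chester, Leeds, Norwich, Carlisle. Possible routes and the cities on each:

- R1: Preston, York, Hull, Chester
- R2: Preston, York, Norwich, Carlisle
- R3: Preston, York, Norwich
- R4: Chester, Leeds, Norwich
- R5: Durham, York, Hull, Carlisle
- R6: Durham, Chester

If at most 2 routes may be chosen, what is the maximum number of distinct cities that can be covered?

Choosing R4, R5 covers {Durham, York, Hull, Chester, Leeds, Norwich, Carlisle} — 7 cities.
No choice of 2 routes does better; here Preston is left uncovered.

7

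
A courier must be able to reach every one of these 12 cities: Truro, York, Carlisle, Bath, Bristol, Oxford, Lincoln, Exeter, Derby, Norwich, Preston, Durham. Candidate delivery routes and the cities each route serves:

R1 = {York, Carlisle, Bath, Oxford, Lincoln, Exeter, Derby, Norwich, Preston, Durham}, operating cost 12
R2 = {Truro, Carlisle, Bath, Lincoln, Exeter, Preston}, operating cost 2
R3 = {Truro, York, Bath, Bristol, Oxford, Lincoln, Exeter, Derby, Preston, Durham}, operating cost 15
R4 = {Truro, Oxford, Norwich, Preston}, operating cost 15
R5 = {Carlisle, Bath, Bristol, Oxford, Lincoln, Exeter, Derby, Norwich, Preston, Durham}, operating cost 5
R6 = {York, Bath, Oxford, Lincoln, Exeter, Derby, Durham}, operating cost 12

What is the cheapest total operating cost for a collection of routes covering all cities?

R1, R2, R5 cover every city at operating cost 12 + 2 + 5 = 19.
Any cover uses at least 2 routes; among all covering selections none totals below 19.

19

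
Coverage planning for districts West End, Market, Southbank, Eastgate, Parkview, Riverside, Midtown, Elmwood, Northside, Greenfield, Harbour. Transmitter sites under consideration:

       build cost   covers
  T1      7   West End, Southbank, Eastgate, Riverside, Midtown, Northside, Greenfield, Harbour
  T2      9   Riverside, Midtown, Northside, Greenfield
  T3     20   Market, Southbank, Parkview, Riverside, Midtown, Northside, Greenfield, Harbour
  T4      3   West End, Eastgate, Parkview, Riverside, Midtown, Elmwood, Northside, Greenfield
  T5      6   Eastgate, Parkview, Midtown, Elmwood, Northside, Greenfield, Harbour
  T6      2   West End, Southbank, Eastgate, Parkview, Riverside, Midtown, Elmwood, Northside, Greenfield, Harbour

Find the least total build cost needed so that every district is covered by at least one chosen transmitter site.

22

T3, T6 cover every district at build cost 20 + 2 = 22.
Any cover uses at least 2 transmitter sites; among all covering selections none totals below 22.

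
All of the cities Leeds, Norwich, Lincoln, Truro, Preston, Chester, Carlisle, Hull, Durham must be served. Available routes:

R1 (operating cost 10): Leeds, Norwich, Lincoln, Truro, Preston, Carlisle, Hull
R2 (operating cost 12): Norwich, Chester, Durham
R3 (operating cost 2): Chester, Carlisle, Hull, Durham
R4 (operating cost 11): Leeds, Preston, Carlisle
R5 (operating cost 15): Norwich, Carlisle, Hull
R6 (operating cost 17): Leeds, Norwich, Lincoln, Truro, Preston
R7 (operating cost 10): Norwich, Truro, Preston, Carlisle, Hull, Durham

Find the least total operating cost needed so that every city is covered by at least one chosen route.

R1, R3 cover every city at operating cost 10 + 2 = 12.
Any cover uses at least 2 routes; among all covering selections none totals below 12.

12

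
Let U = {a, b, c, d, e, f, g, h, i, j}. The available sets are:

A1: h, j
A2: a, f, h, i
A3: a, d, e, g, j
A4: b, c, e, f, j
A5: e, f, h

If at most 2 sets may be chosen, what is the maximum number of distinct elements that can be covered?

Choosing A2, A3 covers {a, d, e, f, g, h, i, j} — 8 elements.
No choice of 2 sets does better; here b, c are left uncovered.

8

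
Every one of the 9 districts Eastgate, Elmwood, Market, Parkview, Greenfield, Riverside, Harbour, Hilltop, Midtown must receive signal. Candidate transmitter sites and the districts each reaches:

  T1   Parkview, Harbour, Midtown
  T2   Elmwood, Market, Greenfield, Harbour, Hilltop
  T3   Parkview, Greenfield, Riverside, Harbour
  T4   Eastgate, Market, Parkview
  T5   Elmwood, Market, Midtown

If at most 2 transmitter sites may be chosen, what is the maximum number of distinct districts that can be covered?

7

Choosing T1, T2 covers {Elmwood, Market, Parkview, Greenfield, Harbour, Hilltop, Midtown} — 7 districts.
No choice of 2 transmitter sites does better; here Eastgate, Riverside are left uncovered.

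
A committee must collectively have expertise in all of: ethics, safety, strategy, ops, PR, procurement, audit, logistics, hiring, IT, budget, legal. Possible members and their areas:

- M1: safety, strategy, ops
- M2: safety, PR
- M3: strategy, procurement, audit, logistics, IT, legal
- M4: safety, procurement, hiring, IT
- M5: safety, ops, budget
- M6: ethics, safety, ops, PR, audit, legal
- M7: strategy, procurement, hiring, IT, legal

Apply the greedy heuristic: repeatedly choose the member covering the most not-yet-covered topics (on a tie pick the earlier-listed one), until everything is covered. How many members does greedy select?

Pick 1: M3 covers 6 new topics (strategy, procurement, audit, logistics, IT, legal).
Pick 2: M6 covers 4 new topics (ethics, safety, ops, PR).
Pick 3: M4 covers 1 new topics (hiring).
Pick 4: M5 covers 1 new topics (budget).
Greedy uses 4 members.

4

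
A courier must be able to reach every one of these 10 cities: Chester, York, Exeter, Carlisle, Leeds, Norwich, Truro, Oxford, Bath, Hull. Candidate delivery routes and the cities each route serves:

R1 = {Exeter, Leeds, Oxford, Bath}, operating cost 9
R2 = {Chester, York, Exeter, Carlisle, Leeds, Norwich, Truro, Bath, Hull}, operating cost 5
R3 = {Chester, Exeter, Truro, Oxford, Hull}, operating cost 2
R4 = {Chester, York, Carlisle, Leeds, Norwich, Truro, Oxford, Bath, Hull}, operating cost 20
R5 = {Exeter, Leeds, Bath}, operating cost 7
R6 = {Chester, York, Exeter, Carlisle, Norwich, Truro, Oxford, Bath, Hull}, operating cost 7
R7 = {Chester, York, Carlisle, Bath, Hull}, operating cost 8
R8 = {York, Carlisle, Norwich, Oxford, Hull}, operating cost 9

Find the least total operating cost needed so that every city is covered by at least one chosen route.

7

R2, R3 cover every city at operating cost 5 + 2 = 7.
Any cover uses at least 2 routes; among all covering selections none totals below 7.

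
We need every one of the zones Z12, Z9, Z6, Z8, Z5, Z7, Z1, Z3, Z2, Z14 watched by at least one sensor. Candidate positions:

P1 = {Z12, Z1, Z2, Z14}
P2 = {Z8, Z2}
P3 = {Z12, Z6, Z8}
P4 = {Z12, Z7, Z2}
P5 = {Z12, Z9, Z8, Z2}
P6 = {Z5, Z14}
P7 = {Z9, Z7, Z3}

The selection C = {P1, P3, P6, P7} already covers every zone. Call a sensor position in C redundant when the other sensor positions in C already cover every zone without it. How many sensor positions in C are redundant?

0

Drop P1: Z1, Z2 uncovered — not redundant.
Drop P3: Z6, Z8 uncovered — not redundant.
Drop P6: Z5 uncovered — not redundant.
Drop P7: Z9, Z7, Z3 uncovered — not redundant.
None of the sensor positions in C is redundant.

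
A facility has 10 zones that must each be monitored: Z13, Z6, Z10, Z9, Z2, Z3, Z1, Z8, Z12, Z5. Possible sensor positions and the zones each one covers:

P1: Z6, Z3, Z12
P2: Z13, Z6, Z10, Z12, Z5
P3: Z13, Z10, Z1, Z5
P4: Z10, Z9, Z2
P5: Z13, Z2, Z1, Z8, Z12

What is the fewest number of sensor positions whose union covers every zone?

4

P1, P2, P4, P5 together cover {Z13, Z6, Z10, Z9, Z2, Z3, Z1, Z8, Z12, Z5} — every zone.
No 3 of the 5 sensor positions cover everything (all 10 triples fall short), so 4 is minimum.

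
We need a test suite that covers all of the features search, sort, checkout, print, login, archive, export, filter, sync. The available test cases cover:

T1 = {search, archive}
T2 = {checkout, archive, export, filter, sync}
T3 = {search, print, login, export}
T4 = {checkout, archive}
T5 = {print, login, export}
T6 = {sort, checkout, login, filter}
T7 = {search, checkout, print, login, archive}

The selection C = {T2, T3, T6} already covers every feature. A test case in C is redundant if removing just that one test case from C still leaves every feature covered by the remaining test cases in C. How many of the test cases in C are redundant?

0

Drop T2: archive, sync uncovered — not redundant.
Drop T3: search, print uncovered — not redundant.
Drop T6: sort uncovered — not redundant.
None of the test cases in C is redundant.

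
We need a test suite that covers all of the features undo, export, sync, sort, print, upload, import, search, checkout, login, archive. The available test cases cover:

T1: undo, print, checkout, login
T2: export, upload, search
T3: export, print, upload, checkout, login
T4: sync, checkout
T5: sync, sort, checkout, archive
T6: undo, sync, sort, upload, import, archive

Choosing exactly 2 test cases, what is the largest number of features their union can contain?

10

Choosing T3, T6 covers {undo, export, sync, sort, print, upload, import, checkout, login, archive} — 10 features.
No choice of 2 test cases does better; here search is left uncovered.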